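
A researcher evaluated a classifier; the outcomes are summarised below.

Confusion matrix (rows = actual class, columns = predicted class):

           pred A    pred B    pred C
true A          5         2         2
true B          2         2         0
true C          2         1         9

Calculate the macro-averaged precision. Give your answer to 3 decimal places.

Per-class precision (TP/(TP+FP)):
  A: TP=5, FP=2+2=4 → 5/9 = 0.5556
  B: TP=2, FP=2+1=3 → 2/5 = 0.4000
  C: TP=9, FP=2+0=2 → 9/11 = 0.8182
Macro-precision = mean = (0.5556 + 0.4000 + 0.8182) / 3 = 0.591

0.591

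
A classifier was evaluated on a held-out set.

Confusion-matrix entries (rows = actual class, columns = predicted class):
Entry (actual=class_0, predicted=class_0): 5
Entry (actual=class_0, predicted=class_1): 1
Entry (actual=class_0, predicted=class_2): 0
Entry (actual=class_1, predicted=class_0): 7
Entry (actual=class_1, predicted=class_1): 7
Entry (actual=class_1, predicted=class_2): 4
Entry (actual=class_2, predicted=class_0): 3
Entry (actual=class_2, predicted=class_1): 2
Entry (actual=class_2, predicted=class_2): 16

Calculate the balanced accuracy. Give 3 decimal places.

0.661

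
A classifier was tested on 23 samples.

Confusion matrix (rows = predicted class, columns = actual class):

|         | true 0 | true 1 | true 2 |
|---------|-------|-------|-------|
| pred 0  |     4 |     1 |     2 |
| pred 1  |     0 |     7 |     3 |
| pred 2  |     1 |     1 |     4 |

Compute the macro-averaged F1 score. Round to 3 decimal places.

Per-class F1 score (2·TP/(2·TP+FP+FN)):
  0: TP=4, FP=1+2=3, FN=0+1=1 → 8/12 = 0.6667
  1: TP=7, FP=0+3=3, FN=1+1=2 → 14/19 = 0.7368
  2: TP=4, FP=1+1=2, FN=2+3=5 → 8/15 = 0.5333
Macro-F1 score = mean = (0.6667 + 0.7368 + 0.5333) / 3 = 0.646

0.646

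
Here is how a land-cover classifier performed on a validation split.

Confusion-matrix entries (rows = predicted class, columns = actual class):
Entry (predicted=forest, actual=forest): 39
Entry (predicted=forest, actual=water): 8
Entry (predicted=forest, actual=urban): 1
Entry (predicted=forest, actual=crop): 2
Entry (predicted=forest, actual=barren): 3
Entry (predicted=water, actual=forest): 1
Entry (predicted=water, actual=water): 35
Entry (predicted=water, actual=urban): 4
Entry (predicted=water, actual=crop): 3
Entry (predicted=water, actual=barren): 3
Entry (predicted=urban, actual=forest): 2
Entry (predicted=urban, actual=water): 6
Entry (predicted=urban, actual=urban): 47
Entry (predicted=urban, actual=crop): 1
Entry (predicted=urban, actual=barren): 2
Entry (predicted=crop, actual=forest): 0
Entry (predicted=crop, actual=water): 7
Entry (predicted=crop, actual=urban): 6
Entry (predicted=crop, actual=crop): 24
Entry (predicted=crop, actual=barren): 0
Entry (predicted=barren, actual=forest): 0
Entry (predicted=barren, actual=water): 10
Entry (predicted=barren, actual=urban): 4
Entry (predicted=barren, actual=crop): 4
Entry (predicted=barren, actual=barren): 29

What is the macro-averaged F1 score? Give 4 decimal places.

0.7192

Per-class F1 score (2·TP/(2·TP+FP+FN)):
  forest: TP=39, FP=8+1+2+3=14, FN=1+2+0+0=3 → 78/95 = 0.82105
  water: TP=35, FP=1+4+3+3=11, FN=8+6+7+10=31 → 70/112 = 0.62500
  urban: TP=47, FP=2+6+1+2=11, FN=1+4+6+4=15 → 94/120 = 0.78333
  crop: TP=24, FP=0+7+6+0=13, FN=2+3+1+4=10 → 48/71 = 0.67606
  barren: TP=29, FP=0+10+4+4=18, FN=3+3+2+0=8 → 58/84 = 0.69048
Macro-F1 score = mean = (0.82105 + 0.62500 + 0.78333 + 0.67606 + 0.69048) / 5 = 0.7192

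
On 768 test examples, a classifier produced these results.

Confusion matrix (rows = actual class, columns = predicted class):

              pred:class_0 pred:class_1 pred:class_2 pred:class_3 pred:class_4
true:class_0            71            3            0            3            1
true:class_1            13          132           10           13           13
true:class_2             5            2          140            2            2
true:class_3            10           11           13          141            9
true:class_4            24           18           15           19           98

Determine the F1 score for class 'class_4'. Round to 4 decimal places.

0.6599

F1 score = 2·TP/(2·TP+FP+FN).
class_4: TP=98, FP=1+13+2+9=25, FN=24+18+15+19=76 → 196/297 = 0.65993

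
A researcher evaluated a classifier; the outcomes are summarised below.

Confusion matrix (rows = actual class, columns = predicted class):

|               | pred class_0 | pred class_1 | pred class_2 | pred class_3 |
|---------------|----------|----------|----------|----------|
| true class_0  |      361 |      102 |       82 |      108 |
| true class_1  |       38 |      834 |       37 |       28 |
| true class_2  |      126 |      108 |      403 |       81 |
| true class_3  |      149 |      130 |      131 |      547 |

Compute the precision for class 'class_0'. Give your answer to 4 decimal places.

One-vs-rest for 'class_0': TP = diagonal; FP = other classes predicted 'class_0'; FN = 'class_0' predicted as other.
precision = TP/(TP+FP).
class_0: TP=361, FP=38+126+149=313 → 361/674 = 0.53561

0.5356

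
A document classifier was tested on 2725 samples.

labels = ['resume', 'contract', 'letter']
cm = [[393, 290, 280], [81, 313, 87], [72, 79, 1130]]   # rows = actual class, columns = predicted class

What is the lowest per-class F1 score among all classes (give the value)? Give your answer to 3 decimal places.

0.521

Per-class F1 score (2·TP/(2·TP+FP+FN)):
  resume: TP=393, FP=81+72=153, FN=290+280=570 → 786/1509 = 0.5209
  contract: TP=313, FP=290+79=369, FN=81+87=168 → 626/1163 = 0.5383
  letter: TP=1130, FP=280+87=367, FN=72+79=151 → 2260/2778 = 0.8135
Lowest is class 'resume' with F1 score = 0.521.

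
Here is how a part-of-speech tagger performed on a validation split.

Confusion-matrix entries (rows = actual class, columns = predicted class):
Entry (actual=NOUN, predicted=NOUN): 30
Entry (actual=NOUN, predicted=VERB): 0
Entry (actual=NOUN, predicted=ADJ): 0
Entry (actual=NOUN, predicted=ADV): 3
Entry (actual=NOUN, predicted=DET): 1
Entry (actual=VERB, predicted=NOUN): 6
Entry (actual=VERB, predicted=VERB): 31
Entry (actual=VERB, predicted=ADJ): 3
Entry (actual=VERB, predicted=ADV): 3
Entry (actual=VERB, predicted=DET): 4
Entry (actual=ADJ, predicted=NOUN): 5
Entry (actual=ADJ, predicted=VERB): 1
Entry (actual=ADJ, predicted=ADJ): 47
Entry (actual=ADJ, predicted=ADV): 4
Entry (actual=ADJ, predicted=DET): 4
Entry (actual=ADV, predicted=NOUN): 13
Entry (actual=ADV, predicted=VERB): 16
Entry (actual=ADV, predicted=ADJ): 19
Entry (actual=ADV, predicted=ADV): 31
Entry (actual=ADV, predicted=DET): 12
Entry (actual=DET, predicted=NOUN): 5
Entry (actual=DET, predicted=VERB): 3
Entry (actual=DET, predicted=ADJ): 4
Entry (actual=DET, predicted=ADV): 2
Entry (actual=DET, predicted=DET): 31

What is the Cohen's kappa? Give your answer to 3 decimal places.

0.517

Observed agreement pₒ = trace/N = 170/278 = 0.6115
Expected agreement pₑ = Σ (rowᵢ·colᵢ)/N² = (34·59 + 47·51 + 61·73 + 91·43 + 45·52)/278² = 0.1955
κ = (pₒ − pₑ)/(1 − pₑ) = (0.6115 − 0.1955)/(1 − 0.1955) = 0.517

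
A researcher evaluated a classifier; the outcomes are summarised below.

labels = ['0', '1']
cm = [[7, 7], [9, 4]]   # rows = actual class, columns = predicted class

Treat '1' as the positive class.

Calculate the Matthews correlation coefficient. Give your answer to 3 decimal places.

MCC = (TP·TN − FP·FN) / √((TP+FP)(TP+FN)(TN+FP)(TN+FN))
Numerator = 4·7 − 7·9 = -35
Denominator = √(11·13·14·16) = √32032 = 178.9749
MCC = -35 / 178.9749 = -0.196

-0.196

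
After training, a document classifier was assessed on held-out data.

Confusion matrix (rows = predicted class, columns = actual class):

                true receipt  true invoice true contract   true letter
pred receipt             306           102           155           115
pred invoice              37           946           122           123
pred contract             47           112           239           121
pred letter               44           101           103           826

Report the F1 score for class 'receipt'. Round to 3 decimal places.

0.550

Treat 'receipt' as positive and all other classes as negative.
F1 score = 2·TP/(2·TP+FP+FN).
receipt: TP=306, FP=102+155+115=372, FN=37+47+44=128 → 612/1112 = 0.5504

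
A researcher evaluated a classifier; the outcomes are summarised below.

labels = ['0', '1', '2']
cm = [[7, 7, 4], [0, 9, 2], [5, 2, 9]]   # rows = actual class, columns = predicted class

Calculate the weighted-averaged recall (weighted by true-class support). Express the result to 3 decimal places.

Per-class recall (TP/(TP+FN)):
  0: TP=7, FN=7+4=11 → 7/18 = 0.3889
  1: TP=9, FN=0+2=2 → 9/11 = 0.8182
  2: TP=9, FN=5+2=7 → 9/16 = 0.5625
Weighted-recall = Σ (supportᵢ/N)·recallᵢ with N=45: (18/45)·0.3889 + (11/45)·0.8182 + (16/45)·0.5625 = 0.556

0.556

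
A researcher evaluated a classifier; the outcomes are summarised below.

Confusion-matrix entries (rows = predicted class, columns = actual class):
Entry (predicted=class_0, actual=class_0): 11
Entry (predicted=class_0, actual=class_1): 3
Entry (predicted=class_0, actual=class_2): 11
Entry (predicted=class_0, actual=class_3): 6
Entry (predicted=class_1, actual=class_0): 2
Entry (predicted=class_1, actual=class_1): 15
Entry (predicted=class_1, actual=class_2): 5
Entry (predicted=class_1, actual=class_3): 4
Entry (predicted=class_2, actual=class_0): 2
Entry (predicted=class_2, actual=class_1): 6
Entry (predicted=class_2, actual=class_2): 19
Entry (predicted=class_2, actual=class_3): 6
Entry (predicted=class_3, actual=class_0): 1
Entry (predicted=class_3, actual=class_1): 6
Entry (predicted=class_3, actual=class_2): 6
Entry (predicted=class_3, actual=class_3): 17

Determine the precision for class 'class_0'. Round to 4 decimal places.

Treat 'class_0' as positive and all other classes as negative.
precision = TP/(TP+FP).
class_0: TP=11, FP=3+11+6=20 → 11/31 = 0.35484

0.3548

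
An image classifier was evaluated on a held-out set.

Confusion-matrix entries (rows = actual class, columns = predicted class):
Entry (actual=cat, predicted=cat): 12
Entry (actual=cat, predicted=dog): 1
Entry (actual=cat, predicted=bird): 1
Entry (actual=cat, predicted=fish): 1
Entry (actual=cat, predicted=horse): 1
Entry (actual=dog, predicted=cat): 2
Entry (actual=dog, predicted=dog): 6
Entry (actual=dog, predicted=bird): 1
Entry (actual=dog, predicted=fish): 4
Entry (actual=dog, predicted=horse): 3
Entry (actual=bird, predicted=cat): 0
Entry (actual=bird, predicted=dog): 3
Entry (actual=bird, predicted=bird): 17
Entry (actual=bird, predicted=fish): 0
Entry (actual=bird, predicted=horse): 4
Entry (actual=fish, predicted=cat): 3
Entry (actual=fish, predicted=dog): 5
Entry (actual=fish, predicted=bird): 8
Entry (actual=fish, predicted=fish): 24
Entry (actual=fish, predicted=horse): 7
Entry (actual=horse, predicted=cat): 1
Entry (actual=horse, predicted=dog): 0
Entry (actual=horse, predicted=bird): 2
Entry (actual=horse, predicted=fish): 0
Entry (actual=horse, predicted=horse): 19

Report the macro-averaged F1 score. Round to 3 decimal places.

Per-class F1 score (2·TP/(2·TP+FP+FN)):
  cat: TP=12, FP=2+0+3+1=6, FN=1+1+1+1=4 → 24/34 = 0.7059
  dog: TP=6, FP=1+3+5+0=9, FN=2+1+4+3=10 → 12/31 = 0.3871
  bird: TP=17, FP=1+1+8+2=12, FN=0+3+0+4=7 → 34/53 = 0.6415
  fish: TP=24, FP=1+4+0+0=5, FN=3+5+8+7=23 → 48/76 = 0.6316
  horse: TP=19, FP=1+3+4+7=15, FN=1+0+2+0=3 → 38/56 = 0.6786
Macro-F1 score = mean = (0.7059 + 0.3871 + 0.6415 + 0.6316 + 0.6786) / 5 = 0.609

0.609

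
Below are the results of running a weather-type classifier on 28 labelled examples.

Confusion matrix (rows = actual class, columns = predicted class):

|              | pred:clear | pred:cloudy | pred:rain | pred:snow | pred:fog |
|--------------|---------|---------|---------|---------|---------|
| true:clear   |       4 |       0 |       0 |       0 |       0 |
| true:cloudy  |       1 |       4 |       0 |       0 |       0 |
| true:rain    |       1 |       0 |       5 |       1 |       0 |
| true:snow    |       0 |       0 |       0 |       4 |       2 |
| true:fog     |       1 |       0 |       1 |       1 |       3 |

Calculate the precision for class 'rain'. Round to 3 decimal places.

0.833

One-vs-rest for 'rain': TP = diagonal; FP = other classes predicted 'rain'; FN = 'rain' predicted as other.
precision = TP/(TP+FP).
rain: TP=5, FP=0+0+0+1=1 → 5/6 = 0.8333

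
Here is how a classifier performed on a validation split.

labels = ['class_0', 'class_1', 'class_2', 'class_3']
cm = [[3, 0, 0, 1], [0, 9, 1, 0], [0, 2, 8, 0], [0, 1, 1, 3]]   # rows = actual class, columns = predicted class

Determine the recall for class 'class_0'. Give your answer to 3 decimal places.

0.750

One-vs-rest for 'class_0': TP = diagonal; FP = other classes predicted 'class_0'; FN = 'class_0' predicted as other.
recall = TP/(TP+FN).
class_0: TP=3, FN=0+0+1=1 → 3/4 = 0.7500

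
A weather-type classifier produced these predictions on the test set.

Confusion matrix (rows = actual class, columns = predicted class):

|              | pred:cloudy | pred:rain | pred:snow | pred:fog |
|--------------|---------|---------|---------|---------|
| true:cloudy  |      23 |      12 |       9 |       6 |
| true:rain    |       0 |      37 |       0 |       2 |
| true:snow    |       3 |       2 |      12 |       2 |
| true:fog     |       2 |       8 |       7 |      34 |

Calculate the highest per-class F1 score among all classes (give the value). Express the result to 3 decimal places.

0.755

Per-class F1 score (2·TP/(2·TP+FP+FN)):
  cloudy: TP=23, FP=0+3+2=5, FN=12+9+6=27 → 46/78 = 0.5897
  rain: TP=37, FP=12+2+8=22, FN=0+0+2=2 → 74/98 = 0.7551
  snow: TP=12, FP=9+0+7=16, FN=3+2+2=7 → 24/47 = 0.5106
  fog: TP=34, FP=6+2+2=10, FN=2+8+7=17 → 68/95 = 0.7158
Highest is class 'rain' with F1 score = 0.755.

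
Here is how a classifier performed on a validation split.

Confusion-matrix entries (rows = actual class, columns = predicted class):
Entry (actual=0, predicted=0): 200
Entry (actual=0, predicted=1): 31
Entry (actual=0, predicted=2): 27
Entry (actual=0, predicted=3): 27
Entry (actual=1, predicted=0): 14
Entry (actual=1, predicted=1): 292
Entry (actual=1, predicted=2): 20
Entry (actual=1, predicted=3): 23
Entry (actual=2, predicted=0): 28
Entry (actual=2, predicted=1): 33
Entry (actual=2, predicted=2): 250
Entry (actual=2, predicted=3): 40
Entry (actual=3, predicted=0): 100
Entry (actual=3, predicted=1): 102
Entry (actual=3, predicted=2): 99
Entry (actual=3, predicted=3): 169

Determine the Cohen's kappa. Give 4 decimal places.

Observed agreement pₒ = trace/N = 911/1455 = 0.62612
Expected agreement pₑ = Σ (rowᵢ·colᵢ)/N² = (285·342 + 349·458 + 351·396 + 470·259)/1455² = 0.24470
κ = (pₒ − pₑ)/(1 − pₑ) = (0.62612 − 0.24470)/(1 − 0.24470) = 0.5050

0.5050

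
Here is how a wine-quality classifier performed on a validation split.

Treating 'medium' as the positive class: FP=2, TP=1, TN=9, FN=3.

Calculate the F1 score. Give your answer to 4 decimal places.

0.2857

Precision = TP/(TP+FP) = 1/3 = 0.3333
Recall = TP/(TP+FN) = 1/4 = 0.2500
F1 = 2·TP/(2·TP+FP+FN) = 2/7 = 0.2857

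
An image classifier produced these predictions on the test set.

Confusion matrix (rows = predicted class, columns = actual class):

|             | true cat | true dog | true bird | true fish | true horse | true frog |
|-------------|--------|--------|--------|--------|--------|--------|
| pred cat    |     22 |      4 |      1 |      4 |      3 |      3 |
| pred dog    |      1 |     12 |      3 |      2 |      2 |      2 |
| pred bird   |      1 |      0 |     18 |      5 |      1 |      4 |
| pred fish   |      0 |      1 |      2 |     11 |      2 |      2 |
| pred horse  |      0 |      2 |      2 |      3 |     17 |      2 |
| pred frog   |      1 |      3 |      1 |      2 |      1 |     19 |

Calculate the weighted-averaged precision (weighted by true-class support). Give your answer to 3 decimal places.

0.627

Per-class precision (TP/(TP+FP)):
  cat: TP=22, FP=4+1+4+3+3=15 → 22/37 = 0.5946
  dog: TP=12, FP=1+3+2+2+2=10 → 12/22 = 0.5455
  bird: TP=18, FP=1+0+5+1+4=11 → 18/29 = 0.6207
  fish: TP=11, FP=0+1+2+2+2=7 → 11/18 = 0.6111
  horse: TP=17, FP=0+2+2+3+2=9 → 17/26 = 0.6538
  frog: TP=19, FP=1+3+1+2+1=8 → 19/27 = 0.7037
Weighted-precision = Σ (supportᵢ/N)·precisionᵢ with N=159: (25/159)·0.5946 + (22/159)·0.5455 + (27/159)·0.6207 + (27/159)·0.6111 + (26/159)·0.6538 + (32/159)·0.7037 = 0.627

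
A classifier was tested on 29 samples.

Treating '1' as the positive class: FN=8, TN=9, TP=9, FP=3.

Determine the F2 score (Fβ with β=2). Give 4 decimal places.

0.5625

Fβ = (1+β²)·TP / ((1+β²)·TP + β²·FN + FP), with β²=4
= 5·9 / (5·9 + 4·8 + 3) = 0.5625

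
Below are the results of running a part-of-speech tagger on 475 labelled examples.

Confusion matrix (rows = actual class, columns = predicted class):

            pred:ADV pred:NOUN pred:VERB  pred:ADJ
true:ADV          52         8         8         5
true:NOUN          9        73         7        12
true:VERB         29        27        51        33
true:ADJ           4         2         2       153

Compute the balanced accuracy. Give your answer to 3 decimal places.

0.687

Balanced accuracy = mean of per-class recall.
  ADV: recall = 52/73 = 0.7123
  NOUN: recall = 73/101 = 0.7228
  VERB: recall = 51/140 = 0.3643
  ADJ: recall = 153/161 = 0.9503
Mean = (0.7123 + 0.7228 + 0.3643 + 0.9503) / 4 = 0.687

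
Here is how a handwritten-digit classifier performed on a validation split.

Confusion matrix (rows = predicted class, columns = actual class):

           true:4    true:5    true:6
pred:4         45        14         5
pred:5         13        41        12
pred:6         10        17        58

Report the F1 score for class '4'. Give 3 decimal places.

0.682

Take TP from the diagonal, FP from the rest of the '4' prediction marginal, FN from the rest of the '4' actual marginal.
F1 score = 2·TP/(2·TP+FP+FN).
4: TP=45, FP=14+5=19, FN=13+10=23 → 90/132 = 0.6818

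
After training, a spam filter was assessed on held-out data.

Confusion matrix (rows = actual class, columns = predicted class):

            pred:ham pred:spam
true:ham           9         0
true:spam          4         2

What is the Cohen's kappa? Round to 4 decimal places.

0.3750

Observed agreement pₒ = trace/N = 11/15 = 0.73333
Expected agreement pₑ = Σ (rowᵢ·colᵢ)/N² = (9·13 + 6·2)/15² = 0.57333
κ = (pₒ − pₑ)/(1 − pₑ) = (0.73333 − 0.57333)/(1 − 0.57333) = 0.3750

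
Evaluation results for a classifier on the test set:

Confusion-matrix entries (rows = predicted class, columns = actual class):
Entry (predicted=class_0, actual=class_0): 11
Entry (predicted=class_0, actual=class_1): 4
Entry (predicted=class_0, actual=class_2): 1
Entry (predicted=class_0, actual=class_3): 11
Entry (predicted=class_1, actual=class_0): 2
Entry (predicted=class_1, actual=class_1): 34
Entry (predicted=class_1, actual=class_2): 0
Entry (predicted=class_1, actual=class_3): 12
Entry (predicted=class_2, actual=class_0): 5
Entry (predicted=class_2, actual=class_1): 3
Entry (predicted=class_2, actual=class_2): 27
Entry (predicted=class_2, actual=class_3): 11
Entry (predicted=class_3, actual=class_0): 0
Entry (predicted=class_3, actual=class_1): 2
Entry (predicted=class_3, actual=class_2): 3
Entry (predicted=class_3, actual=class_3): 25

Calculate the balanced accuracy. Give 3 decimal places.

Balanced accuracy = mean of per-class recall.
  class_0: recall = 11/18 = 0.6111
  class_1: recall = 34/43 = 0.7907
  class_2: recall = 27/31 = 0.8710
  class_3: recall = 25/59 = 0.4237
Mean = (0.6111 + 0.7907 + 0.8710 + 0.4237) / 4 = 0.674

0.674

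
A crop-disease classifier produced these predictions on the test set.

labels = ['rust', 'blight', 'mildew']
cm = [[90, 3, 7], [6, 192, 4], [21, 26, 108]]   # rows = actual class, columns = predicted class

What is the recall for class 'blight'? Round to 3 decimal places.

Treat 'blight' as positive and all other classes as negative.
recall = TP/(TP+FN).
blight: TP=192, FN=6+4=10 → 192/202 = 0.9505

0.950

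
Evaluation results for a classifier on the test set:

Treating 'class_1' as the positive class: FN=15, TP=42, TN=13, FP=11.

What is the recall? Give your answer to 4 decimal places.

0.7368

Recall = TP/(TP+FN) = 42/(42+15) = 42/57 = 0.7368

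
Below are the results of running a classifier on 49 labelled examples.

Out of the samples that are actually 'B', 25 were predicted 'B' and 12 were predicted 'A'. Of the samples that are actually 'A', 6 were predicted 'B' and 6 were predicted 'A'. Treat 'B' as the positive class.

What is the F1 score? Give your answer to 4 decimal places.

0.7353

Precision = TP/(TP+FP) = 25/31 = 0.8065
Recall = TP/(TP+FN) = 25/37 = 0.6757
F1 = 2·TP/(2·TP+FP+FN) = 50/68 = 0.7353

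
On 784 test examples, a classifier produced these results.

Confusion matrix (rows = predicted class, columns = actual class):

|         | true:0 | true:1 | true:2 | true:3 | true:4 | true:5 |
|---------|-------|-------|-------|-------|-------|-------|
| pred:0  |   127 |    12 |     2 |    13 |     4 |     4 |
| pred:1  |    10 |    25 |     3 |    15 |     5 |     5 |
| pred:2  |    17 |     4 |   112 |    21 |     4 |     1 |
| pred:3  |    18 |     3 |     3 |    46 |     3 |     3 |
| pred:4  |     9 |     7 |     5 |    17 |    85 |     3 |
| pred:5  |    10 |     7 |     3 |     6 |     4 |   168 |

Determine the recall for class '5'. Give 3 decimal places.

0.913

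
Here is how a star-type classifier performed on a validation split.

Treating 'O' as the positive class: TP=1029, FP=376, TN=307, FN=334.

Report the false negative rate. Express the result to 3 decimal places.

FNR = FN/(FN+TP) = 334/(334+1029) = 0.245

0.245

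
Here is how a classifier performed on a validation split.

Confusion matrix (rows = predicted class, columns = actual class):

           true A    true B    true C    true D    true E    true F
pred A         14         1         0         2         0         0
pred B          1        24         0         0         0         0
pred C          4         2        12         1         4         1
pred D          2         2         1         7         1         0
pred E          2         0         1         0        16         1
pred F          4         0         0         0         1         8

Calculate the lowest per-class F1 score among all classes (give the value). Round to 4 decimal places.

0.6087

Per-class F1 score (2·TP/(2·TP+FP+FN)):
  A: TP=14, FP=1+0+2+0+0=3, FN=1+4+2+2+4=13 → 28/44 = 0.63636
  B: TP=24, FP=1+0+0+0+0=1, FN=1+2+2+0+0=5 → 48/54 = 0.88889
  C: TP=12, FP=4+2+1+4+1=12, FN=0+0+1+1+0=2 → 24/38 = 0.63158
  D: TP=7, FP=2+2+1+1+0=6, FN=2+0+1+0+0=3 → 14/23 = 0.60870
  E: TP=16, FP=2+0+1+0+1=4, FN=0+0+4+1+1=6 → 32/42 = 0.76190
  F: TP=8, FP=4+0+0+0+1=5, FN=0+0+1+0+1=2 → 16/23 = 0.69565
Lowest is class 'D' with F1 score = 0.6087.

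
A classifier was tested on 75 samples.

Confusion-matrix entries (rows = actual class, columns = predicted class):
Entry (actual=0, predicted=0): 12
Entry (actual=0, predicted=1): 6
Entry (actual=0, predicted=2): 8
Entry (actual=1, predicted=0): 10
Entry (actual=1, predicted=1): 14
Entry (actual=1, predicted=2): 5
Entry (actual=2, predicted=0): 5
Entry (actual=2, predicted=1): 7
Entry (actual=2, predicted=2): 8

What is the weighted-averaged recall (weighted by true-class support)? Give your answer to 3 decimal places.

0.453

Per-class recall (TP/(TP+FN)):
  0: TP=12, FN=6+8=14 → 12/26 = 0.4615
  1: TP=14, FN=10+5=15 → 14/29 = 0.4828
  2: TP=8, FN=5+7=12 → 8/20 = 0.4000
Weighted-recall = Σ (supportᵢ/N)·recallᵢ with N=75: (26/75)·0.4615 + (29/75)·0.4828 + (20/75)·0.4000 = 0.453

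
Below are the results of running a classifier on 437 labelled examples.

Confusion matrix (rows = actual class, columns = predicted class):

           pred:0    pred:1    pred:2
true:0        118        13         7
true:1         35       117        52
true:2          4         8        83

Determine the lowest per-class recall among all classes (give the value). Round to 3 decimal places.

Per-class recall (TP/(TP+FN)):
  0: TP=118, FN=13+7=20 → 118/138 = 0.8551
  1: TP=117, FN=35+52=87 → 117/204 = 0.5735
  2: TP=83, FN=4+8=12 → 83/95 = 0.8737
Lowest is class '1' with recall = 0.574.

0.574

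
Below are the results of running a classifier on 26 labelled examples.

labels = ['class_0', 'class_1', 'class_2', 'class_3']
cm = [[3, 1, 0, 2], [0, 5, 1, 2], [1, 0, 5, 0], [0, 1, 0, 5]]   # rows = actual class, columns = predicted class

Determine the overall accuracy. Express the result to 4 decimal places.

Accuracy = trace / total = (3+5+5+5=18) / 26 = 18/26 = 0.6923

0.6923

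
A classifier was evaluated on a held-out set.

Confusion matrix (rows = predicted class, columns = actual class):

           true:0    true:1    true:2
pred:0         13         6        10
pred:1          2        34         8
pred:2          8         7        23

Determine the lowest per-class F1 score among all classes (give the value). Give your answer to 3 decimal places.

Per-class F1 score (2·TP/(2·TP+FP+FN)):
  0: TP=13, FP=6+10=16, FN=2+8=10 → 26/52 = 0.5000
  1: TP=34, FP=2+8=10, FN=6+7=13 → 68/91 = 0.7473
  2: TP=23, FP=8+7=15, FN=10+8=18 → 46/79 = 0.5823
Lowest is class '0' with F1 score = 0.500.

0.500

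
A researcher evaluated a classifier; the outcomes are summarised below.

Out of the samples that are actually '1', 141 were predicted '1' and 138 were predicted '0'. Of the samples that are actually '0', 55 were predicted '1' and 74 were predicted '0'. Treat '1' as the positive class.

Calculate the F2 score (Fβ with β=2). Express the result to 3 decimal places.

Fβ = (1+β²)·TP / ((1+β²)·TP + β²·FN + FP), with β²=4
= 5·141 / (5·141 + 4·138 + 55) = 0.537

0.537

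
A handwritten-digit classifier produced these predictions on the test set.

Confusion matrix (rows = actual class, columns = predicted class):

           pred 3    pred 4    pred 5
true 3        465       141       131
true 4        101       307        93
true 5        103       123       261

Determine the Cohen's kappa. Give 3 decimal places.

Observed agreement pₒ = trace/N = 1033/1725 = 0.5988
Expected agreement pₑ = Σ (rowᵢ·colᵢ)/N² = (737·669 + 501·571 + 487·485)/1725² = 0.3412
κ = (pₒ − pₑ)/(1 − pₑ) = (0.5988 − 0.3412)/(1 − 0.3412) = 0.391

0.391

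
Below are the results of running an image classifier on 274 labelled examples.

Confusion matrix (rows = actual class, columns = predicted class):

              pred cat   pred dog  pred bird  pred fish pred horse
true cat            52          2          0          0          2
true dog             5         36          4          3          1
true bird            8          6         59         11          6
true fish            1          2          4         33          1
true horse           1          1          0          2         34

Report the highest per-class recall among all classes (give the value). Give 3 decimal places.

0.929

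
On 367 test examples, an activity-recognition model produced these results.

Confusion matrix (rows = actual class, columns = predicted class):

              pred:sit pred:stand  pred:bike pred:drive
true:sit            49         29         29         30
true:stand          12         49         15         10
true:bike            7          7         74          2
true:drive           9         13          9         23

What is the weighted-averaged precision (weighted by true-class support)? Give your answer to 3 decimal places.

0.550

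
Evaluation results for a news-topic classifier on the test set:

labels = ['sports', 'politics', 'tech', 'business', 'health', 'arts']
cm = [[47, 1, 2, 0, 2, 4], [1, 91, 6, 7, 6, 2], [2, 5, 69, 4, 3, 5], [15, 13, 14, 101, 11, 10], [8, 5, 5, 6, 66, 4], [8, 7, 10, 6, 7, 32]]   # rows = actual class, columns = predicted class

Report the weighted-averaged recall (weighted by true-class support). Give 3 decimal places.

0.694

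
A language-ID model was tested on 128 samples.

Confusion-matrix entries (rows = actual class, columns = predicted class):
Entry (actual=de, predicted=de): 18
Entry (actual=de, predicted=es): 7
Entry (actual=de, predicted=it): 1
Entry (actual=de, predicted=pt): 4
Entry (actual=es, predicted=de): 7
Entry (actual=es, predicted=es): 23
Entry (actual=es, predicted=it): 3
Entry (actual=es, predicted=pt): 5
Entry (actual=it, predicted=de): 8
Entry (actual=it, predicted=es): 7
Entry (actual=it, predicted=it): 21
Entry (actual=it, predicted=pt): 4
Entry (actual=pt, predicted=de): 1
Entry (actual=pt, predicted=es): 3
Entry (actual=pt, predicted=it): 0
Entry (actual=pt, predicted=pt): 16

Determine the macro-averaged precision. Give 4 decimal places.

Per-class precision (TP/(TP+FP)):
  de: TP=18, FP=7+8+1=16 → 18/34 = 0.52941
  es: TP=23, FP=7+7+3=17 → 23/40 = 0.57500
  it: TP=21, FP=1+3+0=4 → 21/25 = 0.84000
  pt: TP=16, FP=4+5+4=13 → 16/29 = 0.55172
Macro-precision = mean = (0.52941 + 0.57500 + 0.84000 + 0.55172) / 4 = 0.6240

0.6240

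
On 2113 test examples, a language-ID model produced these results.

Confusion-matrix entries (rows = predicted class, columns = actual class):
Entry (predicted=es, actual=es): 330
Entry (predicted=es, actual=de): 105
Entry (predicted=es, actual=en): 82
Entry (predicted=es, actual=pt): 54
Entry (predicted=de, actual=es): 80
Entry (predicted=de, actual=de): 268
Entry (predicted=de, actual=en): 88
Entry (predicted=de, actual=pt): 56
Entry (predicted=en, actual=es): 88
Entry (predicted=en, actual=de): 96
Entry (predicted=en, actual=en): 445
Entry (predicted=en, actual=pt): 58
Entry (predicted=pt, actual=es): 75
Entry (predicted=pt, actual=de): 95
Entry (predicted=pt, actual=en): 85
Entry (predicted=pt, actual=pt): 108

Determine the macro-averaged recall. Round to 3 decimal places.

Per-class recall (TP/(TP+FN)):
  es: TP=330, FN=80+88+75=243 → 330/573 = 0.5759
  de: TP=268, FN=105+96+95=296 → 268/564 = 0.4752
  en: TP=445, FN=82+88+85=255 → 445/700 = 0.6357
  pt: TP=108, FN=54+56+58=168 → 108/276 = 0.3913
Macro-recall = mean = (0.5759 + 0.4752 + 0.6357 + 0.3913) / 4 = 0.520

0.520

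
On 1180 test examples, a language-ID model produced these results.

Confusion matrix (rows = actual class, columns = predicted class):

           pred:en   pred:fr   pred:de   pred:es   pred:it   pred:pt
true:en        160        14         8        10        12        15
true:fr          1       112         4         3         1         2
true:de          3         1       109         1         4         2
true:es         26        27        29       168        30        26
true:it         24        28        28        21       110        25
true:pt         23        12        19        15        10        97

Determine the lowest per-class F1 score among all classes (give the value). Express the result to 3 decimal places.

0.546

Per-class F1 score (2·TP/(2·TP+FP+FN)):
  en: TP=160, FP=1+3+26+24+23=77, FN=14+8+10+12+15=59 → 320/456 = 0.7018
  fr: TP=112, FP=14+1+27+28+12=82, FN=1+4+3+1+2=11 → 224/317 = 0.7066
  de: TP=109, FP=8+4+29+28+19=88, FN=3+1+1+4+2=11 → 218/317 = 0.6877
  es: TP=168, FP=10+3+1+21+15=50, FN=26+27+29+30+26=138 → 336/524 = 0.6412
  it: TP=110, FP=12+1+4+30+10=57, FN=24+28+28+21+25=126 → 220/403 = 0.5459
  pt: TP=97, FP=15+2+2+26+25=70, FN=23+12+19+15+10=79 → 194/343 = 0.5656
Lowest is class 'it' with F1 score = 0.546.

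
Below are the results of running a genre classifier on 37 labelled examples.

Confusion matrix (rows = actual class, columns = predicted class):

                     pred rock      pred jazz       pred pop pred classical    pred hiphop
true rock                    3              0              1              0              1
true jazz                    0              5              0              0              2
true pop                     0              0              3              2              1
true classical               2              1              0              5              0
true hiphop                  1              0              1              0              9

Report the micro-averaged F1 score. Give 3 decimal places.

0.676

Micro-averaging pools counts across classes: ΣTP=25, ΣFP=12, ΣFN=12.
Micro-F1 score = 2·TP/(2·TP+FP+FN) on pooled counts = 0.676 (equals overall accuracy in single-label multiclass).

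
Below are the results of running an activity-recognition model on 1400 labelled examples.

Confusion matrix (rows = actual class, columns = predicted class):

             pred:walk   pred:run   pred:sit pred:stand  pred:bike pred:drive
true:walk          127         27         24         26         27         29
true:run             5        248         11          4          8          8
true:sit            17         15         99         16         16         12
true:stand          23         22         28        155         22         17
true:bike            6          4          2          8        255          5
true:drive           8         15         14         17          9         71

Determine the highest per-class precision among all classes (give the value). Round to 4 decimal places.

Per-class precision (TP/(TP+FP)):
  walk: TP=127, FP=5+17+23+6+8=59 → 127/186 = 0.68280
  run: TP=248, FP=27+15+22+4+15=83 → 248/331 = 0.74924
  sit: TP=99, FP=24+11+28+2+14=79 → 99/178 = 0.55618
  stand: TP=155, FP=26+4+16+8+17=71 → 155/226 = 0.68584
  bike: TP=255, FP=27+8+16+22+9=82 → 255/337 = 0.75668
  drive: TP=71, FP=29+8+12+17+5=71 → 71/142 = 0.50000
Highest is class 'bike' with precision = 0.7567.

0.7567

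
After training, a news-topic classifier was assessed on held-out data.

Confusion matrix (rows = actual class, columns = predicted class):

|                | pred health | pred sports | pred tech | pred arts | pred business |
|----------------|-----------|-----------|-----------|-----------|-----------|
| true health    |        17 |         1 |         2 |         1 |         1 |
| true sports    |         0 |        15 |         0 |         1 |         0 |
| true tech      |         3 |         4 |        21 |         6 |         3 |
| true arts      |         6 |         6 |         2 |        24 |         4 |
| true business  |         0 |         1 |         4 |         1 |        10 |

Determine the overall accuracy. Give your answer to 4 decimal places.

Accuracy = trace / total = (17+15+21+24+10=87) / 133 = 87/133 = 0.6541

0.6541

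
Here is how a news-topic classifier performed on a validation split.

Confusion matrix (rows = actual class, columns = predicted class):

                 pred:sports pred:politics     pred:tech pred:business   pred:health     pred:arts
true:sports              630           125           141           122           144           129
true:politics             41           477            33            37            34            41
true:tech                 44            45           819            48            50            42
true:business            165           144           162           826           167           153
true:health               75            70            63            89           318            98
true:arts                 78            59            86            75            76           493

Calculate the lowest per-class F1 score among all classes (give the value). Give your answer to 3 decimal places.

0.423

Per-class F1 score (2·TP/(2·TP+FP+FN)):
  sports: TP=630, FP=41+44+165+75+78=403, FN=125+141+122+144+129=661 → 1260/2324 = 0.5422
  politics: TP=477, FP=125+45+144+70+59=443, FN=41+33+37+34+41=186 → 954/1583 = 0.6027
  tech: TP=819, FP=141+33+162+63+86=485, FN=44+45+48+50+42=229 → 1638/2352 = 0.6964
  business: TP=826, FP=122+37+48+89+75=371, FN=165+144+162+167+153=791 → 1652/2814 = 0.5871
  health: TP=318, FP=144+34+50+167+76=471, FN=75+70+63+89+98=395 → 636/1502 = 0.4234
  arts: TP=493, FP=129+41+42+153+98=463, FN=78+59+86+75+76=374 → 986/1823 = 0.5409
Lowest is class 'health' with F1 score = 0.423.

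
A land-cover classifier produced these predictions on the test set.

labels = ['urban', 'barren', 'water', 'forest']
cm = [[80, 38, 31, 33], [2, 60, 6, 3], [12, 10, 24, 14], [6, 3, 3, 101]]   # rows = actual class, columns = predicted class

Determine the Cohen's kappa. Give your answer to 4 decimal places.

Observed agreement pₒ = trace/N = 265/426 = 0.62207
Expected agreement pₑ = Σ (rowᵢ·colᵢ)/N² = (182·100 + 71·111 + 60·64 + 113·151)/426² = 0.25890
κ = (pₒ − pₑ)/(1 − pₑ) = (0.62207 − 0.25890)/(1 − 0.25890) = 0.4900

0.4900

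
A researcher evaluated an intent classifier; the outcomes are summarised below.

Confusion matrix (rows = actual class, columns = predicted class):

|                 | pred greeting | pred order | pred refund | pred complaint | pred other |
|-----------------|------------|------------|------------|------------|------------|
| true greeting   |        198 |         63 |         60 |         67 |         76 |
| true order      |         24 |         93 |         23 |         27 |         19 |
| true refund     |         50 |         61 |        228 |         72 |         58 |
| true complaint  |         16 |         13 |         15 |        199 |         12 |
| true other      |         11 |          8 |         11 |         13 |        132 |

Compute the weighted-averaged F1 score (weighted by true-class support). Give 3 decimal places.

0.546

Per-class F1 score (2·TP/(2·TP+FP+FN)):
  greeting: TP=198, FP=24+50+16+11=101, FN=63+60+67+76=266 → 396/763 = 0.5190
  order: TP=93, FP=63+61+13+8=145, FN=24+23+27+19=93 → 186/424 = 0.4387
  refund: TP=228, FP=60+23+15+11=109, FN=50+61+72+58=241 → 456/806 = 0.5658
  complaint: TP=199, FP=67+27+72+13=179, FN=16+13+15+12=56 → 398/633 = 0.6288
  other: TP=132, FP=76+19+58+12=165, FN=11+8+11+13=43 → 264/472 = 0.5593
Weighted-F1 score = Σ (supportᵢ/N)·F1 scoreᵢ with N=1549: (464/1549)·0.5190 + (186/1549)·0.4387 + (469/1549)·0.5658 + (255/1549)·0.6288 + (175/1549)·0.5593 = 0.546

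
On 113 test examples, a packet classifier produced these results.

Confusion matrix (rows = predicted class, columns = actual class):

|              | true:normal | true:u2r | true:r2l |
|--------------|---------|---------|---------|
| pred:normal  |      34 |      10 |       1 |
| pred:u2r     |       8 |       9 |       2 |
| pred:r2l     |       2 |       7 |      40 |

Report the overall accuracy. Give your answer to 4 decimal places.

0.7345

Accuracy = trace / total = (34+9+40=83) / 113 = 83/113 = 0.7345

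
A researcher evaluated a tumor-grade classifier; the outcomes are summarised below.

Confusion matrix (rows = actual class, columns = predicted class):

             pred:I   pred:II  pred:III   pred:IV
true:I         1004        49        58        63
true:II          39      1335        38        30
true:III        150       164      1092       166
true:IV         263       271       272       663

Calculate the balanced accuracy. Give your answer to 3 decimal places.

0.732

Balanced accuracy = mean of per-class recall.
  I: recall = 1004/1174 = 0.8552
  II: recall = 1335/1442 = 0.9258
  III: recall = 1092/1572 = 0.6947
  IV: recall = 663/1469 = 0.4513
Mean = (0.8552 + 0.9258 + 0.6947 + 0.4513) / 4 = 0.732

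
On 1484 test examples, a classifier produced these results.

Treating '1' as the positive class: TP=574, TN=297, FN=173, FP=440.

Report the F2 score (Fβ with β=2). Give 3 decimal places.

0.717

Fβ = (1+β²)·TP / ((1+β²)·TP + β²·FN + FP), with β²=4
= 5·574 / (5·574 + 4·173 + 440) = 0.717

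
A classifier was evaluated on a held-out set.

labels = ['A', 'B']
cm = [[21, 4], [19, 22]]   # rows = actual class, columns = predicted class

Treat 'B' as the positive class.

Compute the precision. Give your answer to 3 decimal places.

0.846

Precision = TP/(TP+FP) = 22/(22+4) = 22/26 = 0.846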